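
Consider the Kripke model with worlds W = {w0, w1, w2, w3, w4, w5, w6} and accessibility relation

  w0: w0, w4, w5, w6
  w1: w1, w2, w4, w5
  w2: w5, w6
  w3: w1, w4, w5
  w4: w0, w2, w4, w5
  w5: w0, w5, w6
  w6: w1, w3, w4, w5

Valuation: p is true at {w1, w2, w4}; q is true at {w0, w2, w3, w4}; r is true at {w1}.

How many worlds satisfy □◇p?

0

w0: successors {w0, w4, w5, w6}; ◇p there: w0:T, w4:T, w5:F, w6:T. ✗
w1: successors {w1, w2, w4, w5}; ◇p there: w1:T, w2:F, w4:T, w5:F. ✗
w2: successors {w5, w6}; ◇p there: w5:F, w6:T. ✗
w3: successors {w1, w4, w5}; ◇p there: w1:T, w4:T, w5:F. ✗
w4: successors {w0, w2, w4, w5}; ◇p there: w0:T, w2:F, w4:T, w5:F. ✗
w5: successors {w0, w5, w6}; ◇p there: w0:T, w5:F, w6:T. ✗
w6: successors {w1, w3, w4, w5}; ◇p there: w1:T, w3:T, w4:T, w5:F. ✗
Satisfying worlds: ∅.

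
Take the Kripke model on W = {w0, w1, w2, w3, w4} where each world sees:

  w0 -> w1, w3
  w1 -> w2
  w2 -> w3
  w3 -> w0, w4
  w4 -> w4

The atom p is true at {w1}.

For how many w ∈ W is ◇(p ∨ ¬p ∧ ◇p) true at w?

2

w0: successors {w1, w3}; p ∨ ¬p ∧ ◇p there: w1:T, w3:F. ✓
w1: successors {w2}; p ∨ ¬p ∧ ◇p there: w2:F. ✗
w2: successors {w3}; p ∨ ¬p ∧ ◇p there: w3:F. ✗
w3: successors {w0, w4}; p ∨ ¬p ∧ ◇p there: w0:T, w4:F. ✓
w4: successors {w4}; p ∨ ¬p ∧ ◇p there: w4:F. ✗
Satisfying worlds: {w0, w3}.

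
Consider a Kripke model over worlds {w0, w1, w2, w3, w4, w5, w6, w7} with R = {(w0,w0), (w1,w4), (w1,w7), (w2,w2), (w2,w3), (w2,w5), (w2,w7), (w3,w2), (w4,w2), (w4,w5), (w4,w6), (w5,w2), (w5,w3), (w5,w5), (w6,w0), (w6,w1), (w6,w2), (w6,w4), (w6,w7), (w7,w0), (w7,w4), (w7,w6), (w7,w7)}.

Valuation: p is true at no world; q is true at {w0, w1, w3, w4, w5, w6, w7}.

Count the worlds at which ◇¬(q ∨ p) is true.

w0: successors {w0}; ¬(q ∨ p) there: w0:F. ✗
w1: successors {w4, w7}; ¬(q ∨ p) there: w4:F, w7:F. ✗
w2: successors {w2, w3, w5, w7}; ¬(q ∨ p) there: w2:T, w3:F, w5:F, w7:F. ✓
w3: successors {w2}; ¬(q ∨ p) there: w2:T. ✓
w4: successors {w2, w5, w6}; ¬(q ∨ p) there: w2:T, w5:F, w6:F. ✓
w5: successors {w2, w3, w5}; ¬(q ∨ p) there: w2:T, w3:F, w5:F. ✓
w6: successors {w0, w1, w2, w4, w7}; ¬(q ∨ p) there: w0:F, w1:F, w2:T, w4:F, w7:F. ✓
w7: successors {w0, w4, w6, w7}; ¬(q ∨ p) there: w0:F, w4:F, w6:F, w7:F. ✗
Satisfying worlds: {w2, w3, w4, w5, w6}.

5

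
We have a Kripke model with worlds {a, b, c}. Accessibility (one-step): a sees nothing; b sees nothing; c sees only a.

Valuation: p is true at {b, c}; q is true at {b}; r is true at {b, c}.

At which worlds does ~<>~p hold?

{a, b}

a: <>~p is F. ✓
b: <>~p is F. ✓
c: <>~p is T. ✗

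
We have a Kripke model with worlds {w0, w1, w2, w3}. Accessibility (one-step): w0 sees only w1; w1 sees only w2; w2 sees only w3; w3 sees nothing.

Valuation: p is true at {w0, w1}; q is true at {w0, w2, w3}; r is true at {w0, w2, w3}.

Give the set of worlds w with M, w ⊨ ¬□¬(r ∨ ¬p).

w0: □¬(r ∨ ¬p) is T. ✗
w1: □¬(r ∨ ¬p) is F. ✓
w2: □¬(r ∨ ¬p) is F. ✓
w3: □¬(r ∨ ¬p) is T. ✗

{w1, w2}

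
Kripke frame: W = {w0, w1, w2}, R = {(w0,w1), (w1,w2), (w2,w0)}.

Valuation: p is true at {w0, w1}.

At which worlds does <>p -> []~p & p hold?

w0: <>p is T, []~p & p is F. ✗
w1: <>p is F, []~p & p is T. ✓
w2: <>p is T, []~p & p is F. ✗

{w1}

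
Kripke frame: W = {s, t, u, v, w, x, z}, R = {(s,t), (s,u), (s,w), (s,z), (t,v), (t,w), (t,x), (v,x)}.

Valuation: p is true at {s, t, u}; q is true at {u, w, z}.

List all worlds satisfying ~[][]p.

{s, t}

s: [][]p is F. ✓
t: [][]p is F. ✓
u: [][]p is T. ✗
v: [][]p is T. ✗
w: [][]p is T. ✗
x: [][]p is T. ✗
z: [][]p is T. ✗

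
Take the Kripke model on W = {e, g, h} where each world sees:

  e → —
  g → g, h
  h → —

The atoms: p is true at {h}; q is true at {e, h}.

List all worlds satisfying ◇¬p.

{g}

e: no successors, so ◇¬p fails. ✗
g: successors {g, h}; ¬p there: g:T, h:F. ✓
h: no successors, so ◇¬p fails. ✗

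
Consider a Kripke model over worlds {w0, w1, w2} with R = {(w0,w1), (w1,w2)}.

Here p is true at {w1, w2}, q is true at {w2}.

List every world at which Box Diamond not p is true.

{w2}

w0: successors {w1}; Diamond not p there: w1:F. ✗
w1: successors {w2}; Diamond not p there: w2:F. ✗
w2: no successors, so Box Diamond not p holds vacuously. ✓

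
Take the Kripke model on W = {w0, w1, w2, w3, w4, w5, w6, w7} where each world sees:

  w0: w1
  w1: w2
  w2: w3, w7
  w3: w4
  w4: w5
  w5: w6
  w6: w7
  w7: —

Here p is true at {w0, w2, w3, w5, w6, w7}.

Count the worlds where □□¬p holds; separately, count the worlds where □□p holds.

For □□¬p:
w0: successors {w1}; □¬p there: w1:F. ✗
w1: successors {w2}; □¬p there: w2:F. ✗
w2: successors {w3, w7}; □¬p there: w3:T, w7:T. ✓
w3: successors {w4}; □¬p there: w4:F. ✗
w4: successors {w5}; □¬p there: w5:F. ✗
w5: successors {w6}; □¬p there: w6:F. ✗
w6: successors {w7}; □¬p there: w7:T. ✓
w7: no successors, so □□¬p holds vacuously. ✓
— 3 worlds.
For □□p:
w0: successors {w1}; □p there: w1:T. ✓
w1: successors {w2}; □p there: w2:T. ✓
w2: successors {w3, w7}; □p there: w3:F, w7:T. ✗
w3: successors {w4}; □p there: w4:T. ✓
w4: successors {w5}; □p there: w5:T. ✓
w5: successors {w6}; □p there: w6:T. ✓
w6: successors {w7}; □p there: w7:T. ✓
w7: no successors, so □□p holds vacuously. ✓
— 7 worlds.

3 and 7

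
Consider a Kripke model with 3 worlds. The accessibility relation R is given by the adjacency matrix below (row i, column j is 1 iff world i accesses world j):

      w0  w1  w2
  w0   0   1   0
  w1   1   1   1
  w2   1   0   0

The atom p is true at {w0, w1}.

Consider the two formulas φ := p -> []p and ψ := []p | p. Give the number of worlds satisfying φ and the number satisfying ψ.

For p -> []p:
w0: p is T, []p is T. ✓
w1: p is T, []p is F. ✗
w2: p is F, []p is T. ✓
— 2 worlds.
For []p | p:
w0: []p is T, p is T. ✓
w1: []p is F, p is T. ✓
w2: []p is T, p is F. ✓
— 3 worlds.

2 and 3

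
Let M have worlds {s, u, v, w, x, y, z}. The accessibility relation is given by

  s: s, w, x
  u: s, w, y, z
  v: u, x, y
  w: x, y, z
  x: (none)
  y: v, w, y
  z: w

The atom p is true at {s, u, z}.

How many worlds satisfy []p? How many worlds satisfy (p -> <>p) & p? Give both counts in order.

1 and 2

For []p:
s: successors {s, w, x}; p there: s:T, w:F, x:F. ✗
u: successors {s, w, y, z}; p there: s:T, w:F, y:F, z:T. ✗
v: successors {u, x, y}; p there: u:T, x:F, y:F. ✗
w: successors {x, y, z}; p there: x:F, y:F, z:T. ✗
x: no successors, so []p holds vacuously. ✓
y: successors {v, w, y}; p there: v:F, w:F, y:F. ✗
z: successors {w}; p there: w:F. ✗
— 1 world.
For (p -> <>p) & p:
s: p -> <>p is T, p is T. ✓
u: p -> <>p is T, p is T. ✓
v: p -> <>p is T, p is F. ✗
w: p -> <>p is T, p is F. ✗
x: p -> <>p is T, p is F. ✗
y: p -> <>p is T, p is F. ✗
z: p -> <>p is F, p is T. ✗
— 2 worlds.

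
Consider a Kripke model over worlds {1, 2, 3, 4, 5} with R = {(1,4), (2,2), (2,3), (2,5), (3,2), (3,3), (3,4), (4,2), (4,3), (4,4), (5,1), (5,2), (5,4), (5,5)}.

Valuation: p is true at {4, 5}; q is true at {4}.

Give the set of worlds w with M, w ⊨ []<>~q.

1: successors {4}; <>~q there: 4:T. ✓
2: successors {2, 3, 5}; <>~q there: 2:T, 3:T, 5:T. ✓
3: successors {2, 3, 4}; <>~q there: 2:T, 3:T, 4:T. ✓
4: successors {2, 3, 4}; <>~q there: 2:T, 3:T, 4:T. ✓
5: successors {1, 2, 4, 5}; <>~q there: 1:F, 2:T, 4:T, 5:T. ✗

{1, 2, 3, 4}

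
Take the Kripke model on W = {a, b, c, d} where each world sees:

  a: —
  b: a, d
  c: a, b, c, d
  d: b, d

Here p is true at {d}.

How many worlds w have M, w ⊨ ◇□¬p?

a: no successors, so ◇□¬p fails. ✗
b: successors {a, d}; □¬p there: a:T, d:F. ✓
c: successors {a, b, c, d}; □¬p there: a:T, b:F, c:F, d:F. ✓
d: successors {b, d}; □¬p there: b:F, d:F. ✗
Satisfying worlds: {b, c}.

2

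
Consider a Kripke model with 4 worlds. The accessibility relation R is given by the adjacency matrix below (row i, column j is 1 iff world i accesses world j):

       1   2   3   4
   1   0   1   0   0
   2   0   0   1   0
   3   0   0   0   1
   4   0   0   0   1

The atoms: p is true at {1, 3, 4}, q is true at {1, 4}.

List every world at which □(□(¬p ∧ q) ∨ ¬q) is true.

{1, 2}

1: successors {2}; □(¬p ∧ q) ∨ ¬q there: 2:T. ✓
2: successors {3}; □(¬p ∧ q) ∨ ¬q there: 3:T. ✓
3: successors {4}; □(¬p ∧ q) ∨ ¬q there: 4:F. ✗
4: successors {4}; □(¬p ∧ q) ∨ ¬q there: 4:F. ✗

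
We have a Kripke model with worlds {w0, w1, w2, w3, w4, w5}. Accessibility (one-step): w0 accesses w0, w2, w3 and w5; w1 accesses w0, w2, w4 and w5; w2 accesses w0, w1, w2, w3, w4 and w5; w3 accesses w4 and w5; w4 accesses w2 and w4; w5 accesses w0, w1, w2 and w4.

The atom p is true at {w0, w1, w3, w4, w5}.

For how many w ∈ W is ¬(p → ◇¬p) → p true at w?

6

w0: ¬(p → ◇¬p) is F, p is T. ✓
w1: ¬(p → ◇¬p) is F, p is T. ✓
w2: ¬(p → ◇¬p) is F, p is F. ✓
w3: ¬(p → ◇¬p) is T, p is T. ✓
w4: ¬(p → ◇¬p) is F, p is T. ✓
w5: ¬(p → ◇¬p) is F, p is T. ✓
Satisfying worlds: {w0, w1, w2, w3, w4, w5}.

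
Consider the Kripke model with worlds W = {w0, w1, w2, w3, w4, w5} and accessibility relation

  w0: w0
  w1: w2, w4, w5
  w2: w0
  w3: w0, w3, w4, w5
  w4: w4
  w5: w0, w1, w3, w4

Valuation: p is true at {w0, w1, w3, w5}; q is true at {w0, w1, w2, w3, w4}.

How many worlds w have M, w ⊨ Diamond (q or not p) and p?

4

w0: Diamond (q or not p) is T, p is T. ✓
w1: Diamond (q or not p) is T, p is T. ✓
w2: Diamond (q or not p) is T, p is F. ✗
w3: Diamond (q or not p) is T, p is T. ✓
w4: Diamond (q or not p) is T, p is F. ✗
w5: Diamond (q or not p) is T, p is T. ✓
Satisfying worlds: {w0, w1, w3, w5}.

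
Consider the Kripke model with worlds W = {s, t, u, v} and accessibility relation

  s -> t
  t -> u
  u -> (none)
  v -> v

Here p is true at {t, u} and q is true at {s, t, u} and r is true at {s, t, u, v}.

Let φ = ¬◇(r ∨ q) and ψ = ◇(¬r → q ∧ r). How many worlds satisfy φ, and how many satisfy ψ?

For ¬◇(r ∨ q):
s: ◇(r ∨ q) is T. ✗
t: ◇(r ∨ q) is T. ✗
u: ◇(r ∨ q) is F. ✓
v: ◇(r ∨ q) is T. ✗
— 1 world.
For ◇(¬r → q ∧ r):
s: successors {t}; ¬r → q ∧ r there: t:T. ✓
t: successors {u}; ¬r → q ∧ r there: u:T. ✓
u: no successors, so ◇(¬r → q ∧ r) fails. ✗
v: successors {v}; ¬r → q ∧ r there: v:T. ✓
— 3 worlds.

1 and 3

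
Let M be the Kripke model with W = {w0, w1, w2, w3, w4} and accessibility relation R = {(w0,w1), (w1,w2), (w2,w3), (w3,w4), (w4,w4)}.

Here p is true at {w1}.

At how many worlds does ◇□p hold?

0

w0: successors {w1}; □p there: w1:F. ✗
w1: successors {w2}; □p there: w2:F. ✗
w2: successors {w3}; □p there: w3:F. ✗
w3: successors {w4}; □p there: w4:F. ✗
w4: successors {w4}; □p there: w4:F. ✗
Satisfying worlds: ∅.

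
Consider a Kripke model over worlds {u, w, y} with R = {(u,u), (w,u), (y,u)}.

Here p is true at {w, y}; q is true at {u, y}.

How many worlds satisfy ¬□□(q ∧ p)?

3

u: □□(q ∧ p) is F. ✓
w: □□(q ∧ p) is F. ✓
y: □□(q ∧ p) is F. ✓
Satisfying worlds: {u, w, y}.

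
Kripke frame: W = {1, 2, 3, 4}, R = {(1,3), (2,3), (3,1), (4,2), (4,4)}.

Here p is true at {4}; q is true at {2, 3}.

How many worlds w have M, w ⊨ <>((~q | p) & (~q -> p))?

1: successors {3}; (~q | p) & (~q -> p) there: 3:F. ✗
2: successors {3}; (~q | p) & (~q -> p) there: 3:F. ✗
3: successors {1}; (~q | p) & (~q -> p) there: 1:F. ✗
4: successors {2, 4}; (~q | p) & (~q -> p) there: 2:F, 4:T. ✓
Satisfying worlds: {4}.

1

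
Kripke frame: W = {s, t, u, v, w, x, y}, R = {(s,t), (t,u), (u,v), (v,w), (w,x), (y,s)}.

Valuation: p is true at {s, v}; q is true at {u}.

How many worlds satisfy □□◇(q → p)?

5

s: successors {t}; □◇(q → p) there: t:T. ✓
t: successors {u}; □◇(q → p) there: u:T. ✓
u: successors {v}; □◇(q → p) there: v:T. ✓
v: successors {w}; □◇(q → p) there: w:F. ✗
w: successors {x}; □◇(q → p) there: x:T. ✓
x: no successors, so □□◇(q → p) holds vacuously. ✓
y: successors {s}; □◇(q → p) there: s:F. ✗
Satisfying worlds: {s, t, u, w, x}.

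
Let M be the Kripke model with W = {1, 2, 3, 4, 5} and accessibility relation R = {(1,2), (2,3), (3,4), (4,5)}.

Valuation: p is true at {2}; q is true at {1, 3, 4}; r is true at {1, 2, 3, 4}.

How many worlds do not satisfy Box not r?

1: successors {2}; not r there: 2:F. ✗
2: successors {3}; not r there: 3:F. ✗
3: successors {4}; not r there: 4:F. ✗
4: successors {5}; not r there: 5:T. ✓
5: no successors, so Box not r holds vacuously. ✓
Satisfying worlds: {4, 5}.
So Box not r fails at the other 3 worlds.

3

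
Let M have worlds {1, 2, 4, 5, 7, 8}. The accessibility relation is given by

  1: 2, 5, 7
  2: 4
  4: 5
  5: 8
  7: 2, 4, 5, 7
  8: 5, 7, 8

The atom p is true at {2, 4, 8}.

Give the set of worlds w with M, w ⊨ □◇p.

1: successors {2, 5, 7}; ◇p there: 2:T, 5:T, 7:T. ✓
2: successors {4}; ◇p there: 4:F. ✗
4: successors {5}; ◇p there: 5:T. ✓
5: successors {8}; ◇p there: 8:T. ✓
7: successors {2, 4, 5, 7}; ◇p there: 2:T, 4:F, 5:T, 7:T. ✗
8: successors {5, 7, 8}; ◇p there: 5:T, 7:T, 8:T. ✓

{1, 4, 5, 8}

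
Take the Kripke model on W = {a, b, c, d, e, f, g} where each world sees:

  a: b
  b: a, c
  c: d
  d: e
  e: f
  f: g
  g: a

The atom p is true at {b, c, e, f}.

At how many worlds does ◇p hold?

a: successors {b}; p there: b:T. ✓
b: successors {a, c}; p there: a:F, c:T. ✓
c: successors {d}; p there: d:F. ✗
d: successors {e}; p there: e:T. ✓
e: successors {f}; p there: f:T. ✓
f: successors {g}; p there: g:F. ✗
g: successors {a}; p there: a:F. ✗
Satisfying worlds: {a, b, d, e}.

4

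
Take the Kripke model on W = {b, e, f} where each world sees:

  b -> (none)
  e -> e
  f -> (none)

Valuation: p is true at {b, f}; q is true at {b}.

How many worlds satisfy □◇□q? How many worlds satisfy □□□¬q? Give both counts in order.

2 and 3

For □◇□q:
b: no successors, so □◇□q holds vacuously. ✓
e: successors {e}; ◇□q there: e:F. ✗
f: no successors, so □◇□q holds vacuously. ✓
— 2 worlds.
For □□□¬q:
b: no successors, so □□□¬q holds vacuously. ✓
e: successors {e}; □□¬q there: e:T. ✓
f: no successors, so □□□¬q holds vacuously. ✓
— 3 worlds.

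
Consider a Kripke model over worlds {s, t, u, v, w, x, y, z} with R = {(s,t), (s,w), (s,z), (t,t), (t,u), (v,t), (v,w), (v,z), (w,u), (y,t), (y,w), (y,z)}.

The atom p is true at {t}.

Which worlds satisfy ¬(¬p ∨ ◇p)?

s: ¬p ∨ ◇p is T. ✗
t: ¬p ∨ ◇p is T. ✗
u: ¬p ∨ ◇p is T. ✗
v: ¬p ∨ ◇p is T. ✗
w: ¬p ∨ ◇p is T. ✗
x: ¬p ∨ ◇p is T. ✗
y: ¬p ∨ ◇p is T. ✗
z: ¬p ∨ ◇p is T. ✗

∅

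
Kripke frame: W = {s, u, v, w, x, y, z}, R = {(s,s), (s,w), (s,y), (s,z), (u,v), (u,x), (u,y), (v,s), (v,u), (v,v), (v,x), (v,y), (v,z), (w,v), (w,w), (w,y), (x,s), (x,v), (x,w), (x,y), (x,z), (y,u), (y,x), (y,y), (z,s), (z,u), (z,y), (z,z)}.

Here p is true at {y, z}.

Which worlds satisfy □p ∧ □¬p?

s: □p is F, □¬p is F. ✗
u: □p is F, □¬p is F. ✗
v: □p is F, □¬p is F. ✗
w: □p is F, □¬p is F. ✗
x: □p is F, □¬p is F. ✗
y: □p is F, □¬p is F. ✗
z: □p is F, □¬p is F. ✗

∅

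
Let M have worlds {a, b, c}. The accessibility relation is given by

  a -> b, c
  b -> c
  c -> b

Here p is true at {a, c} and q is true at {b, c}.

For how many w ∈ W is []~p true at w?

a: successors {b, c}; ~p there: b:T, c:F. ✗
b: successors {c}; ~p there: c:F. ✗
c: successors {b}; ~p there: b:T. ✓
Satisfying worlds: {c}.

1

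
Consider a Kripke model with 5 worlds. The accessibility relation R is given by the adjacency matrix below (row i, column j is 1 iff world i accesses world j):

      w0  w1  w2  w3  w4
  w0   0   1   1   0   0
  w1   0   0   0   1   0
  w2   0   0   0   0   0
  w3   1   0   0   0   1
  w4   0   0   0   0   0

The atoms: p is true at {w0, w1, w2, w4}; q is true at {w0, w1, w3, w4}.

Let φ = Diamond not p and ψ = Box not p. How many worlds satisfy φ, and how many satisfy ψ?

1 and 3

For Diamond not p:
w0: successors {w1, w2}; not p there: w1:F, w2:F. ✗
w1: successors {w3}; not p there: w3:T. ✓
w2: no successors, so Diamond not p fails. ✗
w3: successors {w0, w4}; not p there: w0:F, w4:F. ✗
w4: no successors, so Diamond not p fails. ✗
— 1 world.
For Box not p:
w0: successors {w1, w2}; not p there: w1:F, w2:F. ✗
w1: successors {w3}; not p there: w3:T. ✓
w2: no successors, so Box not p holds vacuously. ✓
w3: successors {w0, w4}; not p there: w0:F, w4:F. ✗
w4: no successors, so Box not p holds vacuously. ✓
— 3 worlds.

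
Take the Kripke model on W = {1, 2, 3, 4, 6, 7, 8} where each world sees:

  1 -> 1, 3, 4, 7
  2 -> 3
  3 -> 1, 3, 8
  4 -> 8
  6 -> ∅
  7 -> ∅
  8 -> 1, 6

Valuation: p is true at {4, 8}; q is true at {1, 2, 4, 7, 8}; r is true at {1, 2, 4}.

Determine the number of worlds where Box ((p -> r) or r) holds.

5

1: successors {1, 3, 4, 7}; (p -> r) or r there: 1:T, 3:T, 4:T, 7:T. ✓
2: successors {3}; (p -> r) or r there: 3:T. ✓
3: successors {1, 3, 8}; (p -> r) or r there: 1:T, 3:T, 8:F. ✗
4: successors {8}; (p -> r) or r there: 8:F. ✗
6: no successors, so Box ((p -> r) or r) holds vacuously. ✓
7: no successors, so Box ((p -> r) or r) holds vacuously. ✓
8: successors {1, 6}; (p -> r) or r there: 1:T, 6:T. ✓
Satisfying worlds: {1, 2, 6, 7, 8}.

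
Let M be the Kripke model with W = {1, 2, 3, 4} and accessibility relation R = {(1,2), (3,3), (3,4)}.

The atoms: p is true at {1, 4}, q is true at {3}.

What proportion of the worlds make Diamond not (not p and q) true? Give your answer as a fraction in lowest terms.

1/2

1: successors {2}; not (not p and q) there: 2:T. ✓
2: no successors, so Diamond not (not p and q) fails. ✗
3: successors {3, 4}; not (not p and q) there: 3:F, 4:T. ✓
4: no successors, so Diamond not (not p and q) fails. ✗
That's 2 of 4 worlds, so 2/4 = 1/2.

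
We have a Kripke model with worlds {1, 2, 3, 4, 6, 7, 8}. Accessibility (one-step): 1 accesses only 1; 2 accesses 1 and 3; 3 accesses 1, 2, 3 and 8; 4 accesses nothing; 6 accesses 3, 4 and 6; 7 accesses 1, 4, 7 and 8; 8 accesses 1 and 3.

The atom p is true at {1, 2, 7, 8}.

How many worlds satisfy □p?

2

1: successors {1}; p there: 1:T. ✓
2: successors {1, 3}; p there: 1:T, 3:F. ✗
3: successors {1, 2, 3, 8}; p there: 1:T, 2:T, 3:F, 8:T. ✗
4: no successors, so □p holds vacuously. ✓
6: successors {3, 4, 6}; p there: 3:F, 4:F, 6:F. ✗
7: successors {1, 4, 7, 8}; p there: 1:T, 4:F, 7:T, 8:T. ✗
8: successors {1, 3}; p there: 1:T, 3:F. ✗
Satisfying worlds: {1, 4}.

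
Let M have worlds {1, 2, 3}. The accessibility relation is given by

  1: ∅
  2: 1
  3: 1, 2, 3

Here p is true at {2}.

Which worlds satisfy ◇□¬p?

{2, 3}

1: no successors, so ◇□¬p fails. ✗
2: successors {1}; □¬p there: 1:T. ✓
3: successors {1, 2, 3}; □¬p there: 1:T, 2:T, 3:F. ✓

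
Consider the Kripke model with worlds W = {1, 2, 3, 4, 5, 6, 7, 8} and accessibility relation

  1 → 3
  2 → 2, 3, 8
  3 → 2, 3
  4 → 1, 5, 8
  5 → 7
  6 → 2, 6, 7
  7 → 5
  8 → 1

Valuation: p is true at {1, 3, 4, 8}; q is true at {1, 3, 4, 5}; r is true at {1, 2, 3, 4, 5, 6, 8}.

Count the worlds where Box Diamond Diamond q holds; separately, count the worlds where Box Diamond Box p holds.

6 and 0

For Box Diamond Diamond q:
1: successors {3}; Diamond Diamond q there: 3:T. ✓
2: successors {2, 3, 8}; Diamond Diamond q there: 2:T, 3:T, 8:T. ✓
3: successors {2, 3}; Diamond Diamond q there: 2:T, 3:T. ✓
4: successors {1, 5, 8}; Diamond Diamond q there: 1:T, 5:T, 8:T. ✓
5: successors {7}; Diamond Diamond q there: 7:F. ✗
6: successors {2, 6, 7}; Diamond Diamond q there: 2:T, 6:T, 7:F. ✗
7: successors {5}; Diamond Diamond q there: 5:T. ✓
8: successors {1}; Diamond Diamond q there: 1:T. ✓
— 6 worlds.
For Box Diamond Box p:
1: successors {3}; Diamond Box p there: 3:F. ✗
2: successors {2, 3, 8}; Diamond Box p there: 2:T, 3:F, 8:T. ✗
3: successors {2, 3}; Diamond Box p there: 2:T, 3:F. ✗
4: successors {1, 5, 8}; Diamond Box p there: 1:F, 5:F, 8:T. ✗
5: successors {7}; Diamond Box p there: 7:F. ✗
6: successors {2, 6, 7}; Diamond Box p there: 2:T, 6:F, 7:F. ✗
7: successors {5}; Diamond Box p there: 5:F. ✗
8: successors {1}; Diamond Box p there: 1:F. ✗
— 0 worlds.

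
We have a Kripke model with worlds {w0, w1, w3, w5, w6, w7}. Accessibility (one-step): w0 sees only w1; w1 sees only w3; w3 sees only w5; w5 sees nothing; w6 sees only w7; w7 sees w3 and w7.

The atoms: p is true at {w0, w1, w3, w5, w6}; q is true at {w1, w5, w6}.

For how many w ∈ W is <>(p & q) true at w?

2

w0: successors {w1}; p & q there: w1:T. ✓
w1: successors {w3}; p & q there: w3:F. ✗
w3: successors {w5}; p & q there: w5:T. ✓
w5: no successors, so <>(p & q) fails. ✗
w6: successors {w7}; p & q there: w7:F. ✗
w7: successors {w3, w7}; p & q there: w3:F, w7:F. ✗
Satisfying worlds: {w0, w3}.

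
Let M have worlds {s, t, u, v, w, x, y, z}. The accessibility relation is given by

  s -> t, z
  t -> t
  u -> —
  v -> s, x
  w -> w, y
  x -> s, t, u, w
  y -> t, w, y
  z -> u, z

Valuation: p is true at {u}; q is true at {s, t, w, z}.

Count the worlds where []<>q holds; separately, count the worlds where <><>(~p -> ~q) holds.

For []<>q:
s: successors {t, z}; <>q there: t:T, z:T. ✓
t: successors {t}; <>q there: t:T. ✓
u: no successors, so []<>q holds vacuously. ✓
v: successors {s, x}; <>q there: s:T, x:T. ✓
w: successors {w, y}; <>q there: w:T, y:T. ✓
x: successors {s, t, u, w}; <>q there: s:T, t:T, u:F, w:T. ✗
y: successors {t, w, y}; <>q there: t:T, w:T, y:T. ✓
z: successors {u, z}; <>q there: u:F, z:T. ✗
— 6 worlds.
For <><>(~p -> ~q):
s: successors {t, z}; <>(~p -> ~q) there: t:F, z:T. ✓
t: successors {t}; <>(~p -> ~q) there: t:F. ✗
u: no successors, so <><>(~p -> ~q) fails. ✗
v: successors {s, x}; <>(~p -> ~q) there: s:F, x:T. ✓
w: successors {w, y}; <>(~p -> ~q) there: w:T, y:T. ✓
x: successors {s, t, u, w}; <>(~p -> ~q) there: s:F, t:F, u:F, w:T. ✓
y: successors {t, w, y}; <>(~p -> ~q) there: t:F, w:T, y:T. ✓
z: successors {u, z}; <>(~p -> ~q) there: u:F, z:T. ✓
— 6 worlds.

6 and 6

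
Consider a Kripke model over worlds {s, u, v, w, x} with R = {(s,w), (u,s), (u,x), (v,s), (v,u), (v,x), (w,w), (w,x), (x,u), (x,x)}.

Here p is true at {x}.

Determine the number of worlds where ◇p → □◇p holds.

s: ◇p is F, □◇p is T. ✓
u: ◇p is T, □◇p is F. ✗
v: ◇p is T, □◇p is F. ✗
w: ◇p is T, □◇p is T. ✓
x: ◇p is T, □◇p is T. ✓
Satisfying worlds: {s, w, x}.

3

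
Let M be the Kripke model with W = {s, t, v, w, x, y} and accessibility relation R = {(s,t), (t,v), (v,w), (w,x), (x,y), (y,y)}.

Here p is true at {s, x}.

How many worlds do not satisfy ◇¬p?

1

s: successors {t}; ¬p there: t:T. ✓
t: successors {v}; ¬p there: v:T. ✓
v: successors {w}; ¬p there: w:T. ✓
w: successors {x}; ¬p there: x:F. ✗
x: successors {y}; ¬p there: y:T. ✓
y: successors {y}; ¬p there: y:T. ✓
Satisfying worlds: {s, t, v, x, y}.
So ◇¬p fails at the other 1 world.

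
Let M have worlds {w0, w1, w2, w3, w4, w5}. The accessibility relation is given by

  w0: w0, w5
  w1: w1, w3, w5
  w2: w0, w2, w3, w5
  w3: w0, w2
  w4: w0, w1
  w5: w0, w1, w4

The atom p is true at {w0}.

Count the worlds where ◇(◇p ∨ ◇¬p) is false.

0

w0: successors {w0, w5}; ◇p ∨ ◇¬p there: w0:T, w5:T. ✓
w1: successors {w1, w3, w5}; ◇p ∨ ◇¬p there: w1:T, w3:T, w5:T. ✓
w2: successors {w0, w2, w3, w5}; ◇p ∨ ◇¬p there: w0:T, w2:T, w3:T, w5:T. ✓
w3: successors {w0, w2}; ◇p ∨ ◇¬p there: w0:T, w2:T. ✓
w4: successors {w0, w1}; ◇p ∨ ◇¬p there: w0:T, w1:T. ✓
w5: successors {w0, w1, w4}; ◇p ∨ ◇¬p there: w0:T, w1:T, w4:T. ✓
Satisfying worlds: {w0, w1, w2, w3, w4, w5}.
So ◇(◇p ∨ ◇¬p) fails at the other 0 worlds.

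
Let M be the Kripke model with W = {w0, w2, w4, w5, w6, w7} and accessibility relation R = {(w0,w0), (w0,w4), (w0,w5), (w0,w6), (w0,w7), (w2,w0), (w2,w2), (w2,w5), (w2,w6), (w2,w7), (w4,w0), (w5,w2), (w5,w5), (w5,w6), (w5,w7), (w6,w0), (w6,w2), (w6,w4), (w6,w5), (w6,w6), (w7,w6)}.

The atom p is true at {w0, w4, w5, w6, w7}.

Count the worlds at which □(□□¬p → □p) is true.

w0: successors {w0, w4, w5, w6, w7}; □□¬p → □p there: w0:T, w4:T, w5:T, w6:T, w7:T. ✓
w2: successors {w0, w2, w5, w6, w7}; □□¬p → □p there: w0:T, w2:T, w5:T, w6:T, w7:T. ✓
w4: successors {w0}; □□¬p → □p there: w0:T. ✓
w5: successors {w2, w5, w6, w7}; □□¬p → □p there: w2:T, w5:T, w6:T, w7:T. ✓
w6: successors {w0, w2, w4, w5, w6}; □□¬p → □p there: w0:T, w2:T, w4:T, w5:T, w6:T. ✓
w7: successors {w6}; □□¬p → □p there: w6:T. ✓
Satisfying worlds: {w0, w2, w4, w5, w6, w7}.

6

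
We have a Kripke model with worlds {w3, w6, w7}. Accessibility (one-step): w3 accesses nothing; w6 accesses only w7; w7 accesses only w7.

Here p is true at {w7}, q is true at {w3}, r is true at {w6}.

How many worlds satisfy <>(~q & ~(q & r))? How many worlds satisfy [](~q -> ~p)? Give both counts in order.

2 and 1

For <>(~q & ~(q & r)):
w3: no successors, so <>(~q & ~(q & r)) fails. ✗
w6: successors {w7}; ~q & ~(q & r) there: w7:T. ✓
w7: successors {w7}; ~q & ~(q & r) there: w7:T. ✓
— 2 worlds.
For [](~q -> ~p):
w3: no successors, so [](~q -> ~p) holds vacuously. ✓
w6: successors {w7}; ~q -> ~p there: w7:F. ✗
w7: successors {w7}; ~q -> ~p there: w7:F. ✗
— 1 world.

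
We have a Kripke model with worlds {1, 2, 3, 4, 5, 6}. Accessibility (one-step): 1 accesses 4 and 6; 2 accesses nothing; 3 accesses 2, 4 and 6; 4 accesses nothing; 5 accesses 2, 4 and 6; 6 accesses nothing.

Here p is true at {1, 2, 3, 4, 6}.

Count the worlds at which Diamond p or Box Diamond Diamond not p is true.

6

1: Diamond p is T, Box Diamond Diamond not p is F. ✓
2: Diamond p is F, Box Diamond Diamond not p is T. ✓
3: Diamond p is T, Box Diamond Diamond not p is F. ✓
4: Diamond p is F, Box Diamond Diamond not p is T. ✓
5: Diamond p is T, Box Diamond Diamond not p is F. ✓
6: Diamond p is F, Box Diamond Diamond not p is T. ✓
Satisfying worlds: {1, 2, 3, 4, 5, 6}.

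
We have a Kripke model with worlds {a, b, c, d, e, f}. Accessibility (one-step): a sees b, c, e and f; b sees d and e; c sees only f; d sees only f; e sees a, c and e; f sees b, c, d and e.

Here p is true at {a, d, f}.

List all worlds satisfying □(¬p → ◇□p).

a: successors {b, c, e, f}; ¬p → ◇□p there: b:T, c:F, e:T, f:T. ✗
b: successors {d, e}; ¬p → ◇□p there: d:T, e:T. ✓
c: successors {f}; ¬p → ◇□p there: f:T. ✓
d: successors {f}; ¬p → ◇□p there: f:T. ✓
e: successors {a, c, e}; ¬p → ◇□p there: a:T, c:F, e:T. ✗
f: successors {b, c, d, e}; ¬p → ◇□p there: b:T, c:F, d:T, e:T. ✗

{b, c, d}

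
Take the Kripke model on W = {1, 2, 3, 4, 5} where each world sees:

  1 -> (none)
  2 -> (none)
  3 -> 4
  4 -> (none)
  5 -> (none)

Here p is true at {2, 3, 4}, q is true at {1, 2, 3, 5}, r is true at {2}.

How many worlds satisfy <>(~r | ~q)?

1: no successors, so <>(~r | ~q) fails. ✗
2: no successors, so <>(~r | ~q) fails. ✗
3: successors {4}; ~r | ~q there: 4:T. ✓
4: no successors, so <>(~r | ~q) fails. ✗
5: no successors, so <>(~r | ~q) fails. ✗
Satisfying worlds: {3}.

1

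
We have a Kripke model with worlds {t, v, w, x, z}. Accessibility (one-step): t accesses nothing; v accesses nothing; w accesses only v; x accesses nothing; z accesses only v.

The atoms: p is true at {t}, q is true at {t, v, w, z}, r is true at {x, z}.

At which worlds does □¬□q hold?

{t, v, x}

t: no successors, so □¬□q holds vacuously. ✓
v: no successors, so □¬□q holds vacuously. ✓
w: successors {v}; ¬□q there: v:F. ✗
x: no successors, so □¬□q holds vacuously. ✓
z: successors {v}; ¬□q there: v:F. ✗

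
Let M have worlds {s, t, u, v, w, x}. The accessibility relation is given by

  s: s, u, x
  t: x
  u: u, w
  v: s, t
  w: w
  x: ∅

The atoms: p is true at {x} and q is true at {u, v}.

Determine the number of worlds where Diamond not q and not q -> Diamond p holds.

5

s: Diamond not q and not q is T, Diamond p is T. ✓
t: Diamond not q and not q is T, Diamond p is T. ✓
u: Diamond not q and not q is F, Diamond p is F. ✓
v: Diamond not q and not q is F, Diamond p is F. ✓
w: Diamond not q and not q is T, Diamond p is F. ✗
x: Diamond not q and not q is F, Diamond p is F. ✓
Satisfying worlds: {s, t, u, v, x}.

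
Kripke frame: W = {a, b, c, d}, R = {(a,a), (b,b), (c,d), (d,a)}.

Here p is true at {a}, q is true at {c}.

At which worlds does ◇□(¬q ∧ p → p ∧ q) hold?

a: successors {a}; □(¬q ∧ p → p ∧ q) there: a:F. ✗
b: successors {b}; □(¬q ∧ p → p ∧ q) there: b:T. ✓
c: successors {d}; □(¬q ∧ p → p ∧ q) there: d:F. ✗
d: successors {a}; □(¬q ∧ p → p ∧ q) there: a:F. ✗

{b}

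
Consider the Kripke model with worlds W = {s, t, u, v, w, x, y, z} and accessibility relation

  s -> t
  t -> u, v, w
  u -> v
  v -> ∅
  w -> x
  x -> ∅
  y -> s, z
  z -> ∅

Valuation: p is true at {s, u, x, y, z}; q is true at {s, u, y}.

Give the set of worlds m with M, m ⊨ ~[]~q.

{t, y}

s: []~q is T. ✗
t: []~q is F. ✓
u: []~q is T. ✗
v: []~q is T. ✗
w: []~q is T. ✗
x: []~q is T. ✗
y: []~q is F. ✓
z: []~q is T. ✗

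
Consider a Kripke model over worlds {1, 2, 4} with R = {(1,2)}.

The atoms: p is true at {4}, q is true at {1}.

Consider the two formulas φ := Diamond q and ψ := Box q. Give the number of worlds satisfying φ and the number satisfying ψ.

0 and 2

For Diamond q:
1: successors {2}; q there: 2:F. ✗
2: no successors, so Diamond q fails. ✗
4: no successors, so Diamond q fails. ✗
— 0 worlds.
For Box q:
1: successors {2}; q there: 2:F. ✗
2: no successors, so Box q holds vacuously. ✓
4: no successors, so Box q holds vacuously. ✓
— 2 worlds.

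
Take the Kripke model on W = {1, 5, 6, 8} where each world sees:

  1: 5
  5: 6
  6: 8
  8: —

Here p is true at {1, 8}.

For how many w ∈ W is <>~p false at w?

1: successors {5}; ~p there: 5:T. ✓
5: successors {6}; ~p there: 6:T. ✓
6: successors {8}; ~p there: 8:F. ✗
8: no successors, so <>~p fails. ✗
Satisfying worlds: {1, 5}.
So <>~p fails at the other 2 worlds.

2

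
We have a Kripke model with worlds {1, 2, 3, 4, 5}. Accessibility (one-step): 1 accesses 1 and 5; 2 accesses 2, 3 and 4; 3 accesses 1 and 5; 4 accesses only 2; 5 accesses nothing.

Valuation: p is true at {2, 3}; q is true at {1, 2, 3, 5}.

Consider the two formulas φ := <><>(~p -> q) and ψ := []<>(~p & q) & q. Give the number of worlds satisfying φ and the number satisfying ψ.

For <><>(~p -> q):
1: successors {1, 5}; <>(~p -> q) there: 1:T, 5:F. ✓
2: successors {2, 3, 4}; <>(~p -> q) there: 2:T, 3:T, 4:T. ✓
3: successors {1, 5}; <>(~p -> q) there: 1:T, 5:F. ✓
4: successors {2}; <>(~p -> q) there: 2:T. ✓
5: no successors, so <><>(~p -> q) fails. ✗
— 4 worlds.
For []<>(~p & q) & q:
1: []<>(~p & q) is F, q is T. ✗
2: []<>(~p & q) is F, q is T. ✗
3: []<>(~p & q) is F, q is T. ✗
4: []<>(~p & q) is F, q is F. ✗
5: []<>(~p & q) is T, q is T. ✓
— 1 world.

4 and 1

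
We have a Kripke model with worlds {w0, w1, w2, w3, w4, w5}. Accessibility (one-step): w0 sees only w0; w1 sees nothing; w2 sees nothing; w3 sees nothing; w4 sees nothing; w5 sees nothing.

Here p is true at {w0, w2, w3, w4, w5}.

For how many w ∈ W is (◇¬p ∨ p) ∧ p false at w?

w0: ◇¬p ∨ p is T, p is T. ✓
w1: ◇¬p ∨ p is F, p is F. ✗
w2: ◇¬p ∨ p is T, p is T. ✓
w3: ◇¬p ∨ p is T, p is T. ✓
w4: ◇¬p ∨ p is T, p is T. ✓
w5: ◇¬p ∨ p is T, p is T. ✓
Satisfying worlds: {w0, w2, w3, w4, w5}.
So (◇¬p ∨ p) ∧ p fails at the other 1 world.

1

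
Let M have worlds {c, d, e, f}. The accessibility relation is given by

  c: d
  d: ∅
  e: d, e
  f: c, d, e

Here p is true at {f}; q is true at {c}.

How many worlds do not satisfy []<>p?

3

c: successors {d}; <>p there: d:F. ✗
d: no successors, so []<>p holds vacuously. ✓
e: successors {d, e}; <>p there: d:F, e:F. ✗
f: successors {c, d, e}; <>p there: c:F, d:F, e:F. ✗
Satisfying worlds: {d}.
So []<>p fails at the other 3 worlds.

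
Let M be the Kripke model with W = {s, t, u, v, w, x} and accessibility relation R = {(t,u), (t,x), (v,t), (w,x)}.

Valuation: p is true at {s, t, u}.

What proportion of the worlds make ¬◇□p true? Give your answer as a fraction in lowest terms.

s: ◇□p is F. ✓
t: ◇□p is T. ✗
u: ◇□p is F. ✓
v: ◇□p is F. ✓
w: ◇□p is T. ✗
x: ◇□p is F. ✓
That's 4 of 6 worlds, so 4/6 = 2/3.

2/3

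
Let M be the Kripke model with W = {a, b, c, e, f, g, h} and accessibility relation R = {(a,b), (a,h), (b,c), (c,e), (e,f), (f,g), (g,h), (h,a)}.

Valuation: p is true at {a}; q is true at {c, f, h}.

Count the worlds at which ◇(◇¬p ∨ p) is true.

6

a: successors {b, h}; ◇¬p ∨ p there: b:T, h:F. ✓
b: successors {c}; ◇¬p ∨ p there: c:T. ✓
c: successors {e}; ◇¬p ∨ p there: e:T. ✓
e: successors {f}; ◇¬p ∨ p there: f:T. ✓
f: successors {g}; ◇¬p ∨ p there: g:T. ✓
g: successors {h}; ◇¬p ∨ p there: h:F. ✗
h: successors {a}; ◇¬p ∨ p there: a:T. ✓
Satisfying worlds: {a, b, c, e, f, h}.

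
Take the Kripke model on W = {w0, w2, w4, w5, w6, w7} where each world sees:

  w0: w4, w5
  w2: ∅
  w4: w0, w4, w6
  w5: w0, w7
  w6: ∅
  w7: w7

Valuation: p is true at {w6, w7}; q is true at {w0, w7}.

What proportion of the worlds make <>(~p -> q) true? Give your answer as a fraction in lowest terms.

1/2

w0: successors {w4, w5}; ~p -> q there: w4:F, w5:F. ✗
w2: no successors, so <>(~p -> q) fails. ✗
w4: successors {w0, w4, w6}; ~p -> q there: w0:T, w4:F, w6:T. ✓
w5: successors {w0, w7}; ~p -> q there: w0:T, w7:T. ✓
w6: no successors, so <>(~p -> q) fails. ✗
w7: successors {w7}; ~p -> q there: w7:T. ✓
That's 3 of 6 worlds, so 3/6 = 1/2.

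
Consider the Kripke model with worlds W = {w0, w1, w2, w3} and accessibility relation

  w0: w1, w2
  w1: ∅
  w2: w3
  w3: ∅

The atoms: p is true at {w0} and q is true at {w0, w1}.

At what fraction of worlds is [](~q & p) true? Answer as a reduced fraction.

1/2

w0: successors {w1, w2}; ~q & p there: w1:F, w2:F. ✗
w1: no successors, so [](~q & p) holds vacuously. ✓
w2: successors {w3}; ~q & p there: w3:F. ✗
w3: no successors, so [](~q & p) holds vacuously. ✓
That's 2 of 4 worlds, so 2/4 = 1/2.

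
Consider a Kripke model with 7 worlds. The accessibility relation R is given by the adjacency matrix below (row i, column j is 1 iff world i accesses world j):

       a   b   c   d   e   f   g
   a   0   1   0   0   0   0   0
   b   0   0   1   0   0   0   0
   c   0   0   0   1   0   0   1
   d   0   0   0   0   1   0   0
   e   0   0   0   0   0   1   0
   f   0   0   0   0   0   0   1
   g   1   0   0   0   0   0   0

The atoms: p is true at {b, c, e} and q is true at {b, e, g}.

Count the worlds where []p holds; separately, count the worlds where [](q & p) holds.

For []p:
a: successors {b}; p there: b:T. ✓
b: successors {c}; p there: c:T. ✓
c: successors {d, g}; p there: d:F, g:F. ✗
d: successors {e}; p there: e:T. ✓
e: successors {f}; p there: f:F. ✗
f: successors {g}; p there: g:F. ✗
g: successors {a}; p there: a:F. ✗
— 3 worlds.
For [](q & p):
a: successors {b}; q & p there: b:T. ✓
b: successors {c}; q & p there: c:F. ✗
c: successors {d, g}; q & p there: d:F, g:F. ✗
d: successors {e}; q & p there: e:T. ✓
e: successors {f}; q & p there: f:F. ✗
f: successors {g}; q & p there: g:F. ✗
g: successors {a}; q & p there: a:F. ✗
— 2 worlds.

3 and 2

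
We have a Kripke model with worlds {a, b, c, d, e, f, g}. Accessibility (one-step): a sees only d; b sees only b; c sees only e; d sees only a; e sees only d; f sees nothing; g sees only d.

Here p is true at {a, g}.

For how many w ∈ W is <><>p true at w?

a: successors {d}; <>p there: d:T. ✓
b: successors {b}; <>p there: b:F. ✗
c: successors {e}; <>p there: e:F. ✗
d: successors {a}; <>p there: a:F. ✗
e: successors {d}; <>p there: d:T. ✓
f: no successors, so <><>p fails. ✗
g: successors {d}; <>p there: d:T. ✓
Satisfying worlds: {a, e, g}.

3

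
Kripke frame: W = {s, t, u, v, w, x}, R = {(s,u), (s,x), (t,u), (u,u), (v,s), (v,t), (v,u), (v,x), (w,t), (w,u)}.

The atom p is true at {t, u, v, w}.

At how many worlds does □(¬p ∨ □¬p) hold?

1

s: successors {u, x}; ¬p ∨ □¬p there: u:F, x:T. ✗
t: successors {u}; ¬p ∨ □¬p there: u:F. ✗
u: successors {u}; ¬p ∨ □¬p there: u:F. ✗
v: successors {s, t, u, x}; ¬p ∨ □¬p there: s:T, t:F, u:F, x:T. ✗
w: successors {t, u}; ¬p ∨ □¬p there: t:F, u:F. ✗
x: no successors, so □(¬p ∨ □¬p) holds vacuously. ✓
Satisfying worlds: {x}.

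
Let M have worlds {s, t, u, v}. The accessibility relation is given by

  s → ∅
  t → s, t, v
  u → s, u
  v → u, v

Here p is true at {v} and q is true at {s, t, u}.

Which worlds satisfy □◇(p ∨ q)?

{s, v}

s: no successors, so □◇(p ∨ q) holds vacuously. ✓
t: successors {s, t, v}; ◇(p ∨ q) there: s:F, t:T, v:T. ✗
u: successors {s, u}; ◇(p ∨ q) there: s:F, u:T. ✗
v: successors {u, v}; ◇(p ∨ q) there: u:T, v:T. ✓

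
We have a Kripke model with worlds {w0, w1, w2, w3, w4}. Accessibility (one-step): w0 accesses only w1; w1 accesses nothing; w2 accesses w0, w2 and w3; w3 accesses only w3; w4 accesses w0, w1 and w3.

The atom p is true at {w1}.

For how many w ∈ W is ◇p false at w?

w0: successors {w1}; p there: w1:T. ✓
w1: no successors, so ◇p fails. ✗
w2: successors {w0, w2, w3}; p there: w0:F, w2:F, w3:F. ✗
w3: successors {w3}; p there: w3:F. ✗
w4: successors {w0, w1, w3}; p there: w0:F, w1:T, w3:F. ✓
Satisfying worlds: {w0, w4}.
So ◇p fails at the other 3 worlds.

3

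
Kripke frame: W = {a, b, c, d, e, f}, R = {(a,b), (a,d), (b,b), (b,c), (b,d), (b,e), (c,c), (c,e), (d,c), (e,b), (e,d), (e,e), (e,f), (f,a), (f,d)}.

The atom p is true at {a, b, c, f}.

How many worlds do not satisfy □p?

a: successors {b, d}; p there: b:T, d:F. ✗
b: successors {b, c, d, e}; p there: b:T, c:T, d:F, e:F. ✗
c: successors {c, e}; p there: c:T, e:F. ✗
d: successors {c}; p there: c:T. ✓
e: successors {b, d, e, f}; p there: b:T, d:F, e:F, f:T. ✗
f: successors {a, d}; p there: a:T, d:F. ✗
Satisfying worlds: {d}.
So □p fails at the other 5 worlds.

5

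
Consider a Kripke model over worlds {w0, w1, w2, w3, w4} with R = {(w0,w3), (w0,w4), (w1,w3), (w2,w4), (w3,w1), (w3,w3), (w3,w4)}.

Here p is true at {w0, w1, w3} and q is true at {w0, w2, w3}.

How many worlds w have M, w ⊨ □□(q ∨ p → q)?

w0: successors {w3, w4}; □(q ∨ p → q) there: w3:F, w4:T. ✗
w1: successors {w3}; □(q ∨ p → q) there: w3:F. ✗
w2: successors {w4}; □(q ∨ p → q) there: w4:T. ✓
w3: successors {w1, w3, w4}; □(q ∨ p → q) there: w1:T, w3:F, w4:T. ✗
w4: no successors, so □□(q ∨ p → q) holds vacuously. ✓
Satisfying worlds: {w2, w4}.

2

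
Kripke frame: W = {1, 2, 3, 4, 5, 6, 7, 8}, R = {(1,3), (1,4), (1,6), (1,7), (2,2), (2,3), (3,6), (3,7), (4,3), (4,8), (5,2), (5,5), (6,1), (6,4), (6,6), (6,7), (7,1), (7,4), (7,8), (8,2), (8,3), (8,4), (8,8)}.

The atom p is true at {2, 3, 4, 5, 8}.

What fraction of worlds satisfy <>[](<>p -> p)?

1: successors {3, 4, 6, 7}; [](<>p -> p) there: 3:F, 4:T, 6:F, 7:F. ✓
2: successors {2, 3}; [](<>p -> p) there: 2:T, 3:F. ✓
3: successors {6, 7}; [](<>p -> p) there: 6:F, 7:F. ✗
4: successors {3, 8}; [](<>p -> p) there: 3:F, 8:T. ✓
5: successors {2, 5}; [](<>p -> p) there: 2:T, 5:T. ✓
6: successors {1, 4, 6, 7}; [](<>p -> p) there: 1:F, 4:T, 6:F, 7:F. ✓
7: successors {1, 4, 8}; [](<>p -> p) there: 1:F, 4:T, 8:T. ✓
8: successors {2, 3, 4, 8}; [](<>p -> p) there: 2:T, 3:F, 4:T, 8:T. ✓
That's 7 of 8 worlds, so 7/8.

7/8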